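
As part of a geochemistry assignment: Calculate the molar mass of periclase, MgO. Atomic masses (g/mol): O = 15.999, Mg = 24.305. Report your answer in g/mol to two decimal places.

M = 1(24.305) + 1(15.999)

40.30 g/mol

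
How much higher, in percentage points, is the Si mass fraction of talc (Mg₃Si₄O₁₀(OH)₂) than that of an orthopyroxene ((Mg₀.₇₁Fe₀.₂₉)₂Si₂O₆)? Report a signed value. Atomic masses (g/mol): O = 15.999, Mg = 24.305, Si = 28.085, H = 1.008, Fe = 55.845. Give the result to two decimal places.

First mineral: 112.340 g Si in 379.259 g formula = 29.62 wt% Si.
Second mineral: 56.170 g Si in 219.067 g formula = 25.64 wt% Si.
29.62% − 25.64% gives a difference of 3.98 percentage points.

3.98 percentage points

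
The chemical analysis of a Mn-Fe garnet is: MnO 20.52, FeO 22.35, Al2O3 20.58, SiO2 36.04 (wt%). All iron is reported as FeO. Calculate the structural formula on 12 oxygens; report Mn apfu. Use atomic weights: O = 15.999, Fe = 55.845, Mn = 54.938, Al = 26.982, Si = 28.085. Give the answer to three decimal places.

1.443 Mn apfu

20.52 wt% MnO ÷ 70.937 g/mol = 0.28927 mol, giving 0.28927 Mn and 0.28927 O.
22.35 wt% FeO ÷ 71.844 g/mol = 0.31109 mol, giving 0.31109 Fe and 0.31109 O.
20.58 wt% Al2O3 ÷ 101.961 g/mol = 0.20184 mol, giving 0.40368 Al and 0.60552 O.
36.04 wt% SiO2 ÷ 60.083 g/mol = 0.59984 mol, giving 0.59984 Si and 1.19968 O.
Oxygen sums to 2.40556; scaling by 12/2.40556 = 4.98844 puts the formula on 12 O.
Mn: 0.28927 × 4.98844 = 1.443 atoms per formula unit.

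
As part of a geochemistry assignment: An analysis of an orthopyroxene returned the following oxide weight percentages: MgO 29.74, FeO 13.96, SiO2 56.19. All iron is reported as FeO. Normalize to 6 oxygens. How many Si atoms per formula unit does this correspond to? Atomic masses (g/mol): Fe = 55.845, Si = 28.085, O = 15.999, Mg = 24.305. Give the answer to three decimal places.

2.002 Si apfu

MgO (M=40.304): mol = 0.73789; Mg = 0.73789, O = 0.73789.
FeO (M=71.844): mol = 0.19431; Fe = 0.19431, O = 0.19431.
SiO2 (M=60.083): mol = 0.93521; Si = 0.93521, O = 1.87042.
ΣO = 2.80262; factor = 6/ΣO = 2.14085.
Si apfu = 0.93521 × 2.14085 = 2.002.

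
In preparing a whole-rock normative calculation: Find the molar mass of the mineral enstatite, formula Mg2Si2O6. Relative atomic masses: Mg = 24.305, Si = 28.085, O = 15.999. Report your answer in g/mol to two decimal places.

200.77 g/mol

The formula mass is the sum 2*24.305 + 2*28.085 + 6*15.999.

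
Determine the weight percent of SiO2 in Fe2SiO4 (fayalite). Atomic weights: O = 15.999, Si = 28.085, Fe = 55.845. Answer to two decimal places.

29.49 wt%

M(Fe2SiO4) = 203.771 g/mol; M(SiO2) = 60.083 g/mol.
Moles SiO2 per formula unit = 1 Si ÷ 1 = 1.0000.
SiO2 fraction = (1.0000 × 60.083) / 203.771 = 60.083/203.771 = 0.2949.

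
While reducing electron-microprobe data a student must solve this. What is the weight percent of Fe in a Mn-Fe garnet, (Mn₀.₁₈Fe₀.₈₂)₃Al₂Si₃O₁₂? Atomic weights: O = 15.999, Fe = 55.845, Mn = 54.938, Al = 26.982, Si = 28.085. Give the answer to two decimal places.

M((Mn₀.₁₈Fe₀.₈₂)₃Al₂Si₃O₁₂) = 497.252 g/mol.
Fe contributes 2.46 × 55.845 = 137.379 g per mole.
137.379/497.252 = 0.2763 → 27.63%.

27.63 mass %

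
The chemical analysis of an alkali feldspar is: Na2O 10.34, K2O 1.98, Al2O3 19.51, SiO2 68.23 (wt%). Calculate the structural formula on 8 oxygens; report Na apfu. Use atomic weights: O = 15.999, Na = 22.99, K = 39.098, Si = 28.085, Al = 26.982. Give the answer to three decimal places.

Na2O: 10.34/61.979 = 0.16683 mol → 0.33366 mol Na, 0.16683 mol O.
K2O: 1.98/94.195 = 0.02102 mol → 0.04204 mol K, 0.02102 mol O.
Al2O3: 19.51/101.961 = 0.19135 mol → 0.38270 mol Al, 0.57405 mol O.
SiO2: 68.23/60.083 = 1.13560 mol → 1.13560 mol Si, 2.27120 mol O.
Total oxygen = 3.03310 mol. Normalization factor = 8/3.03310 = 2.63757.
Na per 8 O = 0.33366 × 2.63757 = 0.880.

0.880 Na apfu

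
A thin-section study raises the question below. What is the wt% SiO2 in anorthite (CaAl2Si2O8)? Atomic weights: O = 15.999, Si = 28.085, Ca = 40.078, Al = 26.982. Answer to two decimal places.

43.19 wt%

M(CaAl2Si2O8) = 278.204 g/mol; M(SiO2) = 60.083 g/mol.
Moles SiO2 per formula unit = 2 Si ÷ 1 = 2.0000.
SiO2 fraction = (2.0000 × 60.083) / 278.204 = 120.166/278.204 = 0.4319.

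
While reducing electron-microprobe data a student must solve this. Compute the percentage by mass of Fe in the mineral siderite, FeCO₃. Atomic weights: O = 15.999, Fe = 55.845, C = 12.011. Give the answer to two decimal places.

M(FeCO₃) = 115.853 g/mol.
Fe contributes 1 × 55.845 = 55.845 g per mole.
55.845/115.853 = 0.4820 → 48.20%.

48.20 weight percent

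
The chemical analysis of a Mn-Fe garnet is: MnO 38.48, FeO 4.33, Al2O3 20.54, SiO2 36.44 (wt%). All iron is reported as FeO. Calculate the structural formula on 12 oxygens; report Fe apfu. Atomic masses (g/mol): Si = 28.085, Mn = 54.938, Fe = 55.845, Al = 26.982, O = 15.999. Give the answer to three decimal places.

38.48 wt% MnO ÷ 70.937 g/mol = 0.54245 mol, giving 0.54245 Mn and 0.54245 O.
4.33 wt% FeO ÷ 71.844 g/mol = 0.06027 mol, giving 0.06027 Fe and 0.06027 O.
20.54 wt% Al2O3 ÷ 101.961 g/mol = 0.20145 mol, giving 0.40290 Al and 0.60435 O.
36.44 wt% SiO2 ÷ 60.083 g/mol = 0.60649 mol, giving 0.60649 Si and 1.21298 O.
Oxygen sums to 2.42005; scaling by 12/2.42005 = 4.95858 puts the formula on 12 O.
Fe: 0.06027 × 4.95858 = 0.299 atoms per formula unit.

0.299 Fe apfu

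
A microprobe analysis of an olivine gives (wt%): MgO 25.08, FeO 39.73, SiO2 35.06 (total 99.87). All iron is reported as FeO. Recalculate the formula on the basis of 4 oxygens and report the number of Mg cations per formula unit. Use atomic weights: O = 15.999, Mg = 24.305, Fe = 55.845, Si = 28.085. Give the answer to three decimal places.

25.08 wt% MgO ÷ 40.304 g/mol = 0.62227 mol, giving 0.62227 Mg and 0.62227 O.
39.73 wt% FeO ÷ 71.844 g/mol = 0.55300 mol, giving 0.55300 Fe and 0.55300 O.
35.06 wt% SiO2 ÷ 60.083 g/mol = 0.58353 mol, giving 0.58353 Si and 1.16706 O.
Oxygen sums to 2.34233; scaling by 4/2.34233 = 1.70770 puts the formula on 4 O.
Mg: 0.62227 × 1.70770 = 1.063 atoms per formula unit.

1.063 Mg apfu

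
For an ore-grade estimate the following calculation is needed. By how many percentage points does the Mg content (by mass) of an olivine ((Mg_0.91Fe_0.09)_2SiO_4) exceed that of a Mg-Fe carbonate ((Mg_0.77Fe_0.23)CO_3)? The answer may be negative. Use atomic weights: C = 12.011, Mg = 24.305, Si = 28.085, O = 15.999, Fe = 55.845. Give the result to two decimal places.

First mineral: 44.235 g Mg in 146.368 g formula = 30.22 wt% Mg.
Second mineral: 18.715 g Mg in 91.567 g formula = 20.44 wt% Mg.
30.22% − 20.44% gives a difference of 9.78 percentage points.

9.78 percentage points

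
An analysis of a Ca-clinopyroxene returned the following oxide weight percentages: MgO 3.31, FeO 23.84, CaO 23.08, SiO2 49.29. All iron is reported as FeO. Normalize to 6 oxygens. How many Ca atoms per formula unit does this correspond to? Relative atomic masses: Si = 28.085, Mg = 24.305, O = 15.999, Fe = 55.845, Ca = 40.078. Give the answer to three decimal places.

MgO (M=40.304): mol = 0.08213; Mg = 0.08213, O = 0.08213.
FeO (M=71.844): mol = 0.33183; Fe = 0.33183, O = 0.33183.
CaO (M=56.077): mol = 0.41158; Ca = 0.41158, O = 0.41158.
SiO2 (M=60.083): mol = 0.82037; Si = 0.82037, O = 1.64074.
ΣO = 2.46628; factor = 6/ΣO = 2.43281.
Ca apfu = 0.41158 × 2.43281 = 1.001.

1.001 Ca apfu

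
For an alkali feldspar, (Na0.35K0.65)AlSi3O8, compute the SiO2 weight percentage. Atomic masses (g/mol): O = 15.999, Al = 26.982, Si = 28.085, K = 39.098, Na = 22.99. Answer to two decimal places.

66.10 wt%

Molar mass of (Na0.35K0.65)AlSi3O8 = 0.35*22.99 + 0.65*39.098 + 1*26.982 + 3*28.085 + 8*15.999 = 272.689 g/mol.
Each formula unit contains 3 Si, equivalent to 3/1 = 3.0000 mol SiO2.
M(SiO2) = 1×28.085 + 2×15.999 = 60.083 g/mol.
Mass of SiO2 per formula unit = 3.0000 × 60.083 = 180.249 g.
SiO2 wt% = 180.249 / 272.689 × 100 = 66.10%.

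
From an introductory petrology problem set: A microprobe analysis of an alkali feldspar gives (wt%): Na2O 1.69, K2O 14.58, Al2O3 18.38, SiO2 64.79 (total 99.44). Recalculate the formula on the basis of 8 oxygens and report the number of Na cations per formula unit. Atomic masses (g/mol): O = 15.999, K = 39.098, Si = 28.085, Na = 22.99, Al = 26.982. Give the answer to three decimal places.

Na2O (M=61.979): mol = 0.02727; Na = 0.05454, O = 0.02727.
K2O (M=94.195): mol = 0.15479; K = 0.30958, O = 0.15479.
Al2O3 (M=101.961): mol = 0.18027; Al = 0.36054, O = 0.54081.
SiO2 (M=60.083): mol = 1.07834; Si = 1.07834, O = 2.15668.
ΣO = 2.87955; factor = 8/ΣO = 2.77821.
Na apfu = 0.05454 × 2.77821 = 0.152.

0.152 Na apfu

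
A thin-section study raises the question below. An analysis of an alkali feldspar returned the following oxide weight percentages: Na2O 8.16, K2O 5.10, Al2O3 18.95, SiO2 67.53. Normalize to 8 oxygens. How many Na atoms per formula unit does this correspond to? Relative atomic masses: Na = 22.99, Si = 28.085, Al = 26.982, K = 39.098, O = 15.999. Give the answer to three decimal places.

8.16 wt% Na2O ÷ 61.979 g/mol = 0.13166 mol, giving 0.26332 Na and 0.13166 O.
5.10 wt% K2O ÷ 94.195 g/mol = 0.05414 mol, giving 0.10828 K and 0.05414 O.
18.95 wt% Al2O3 ÷ 101.961 g/mol = 0.18586 mol, giving 0.37172 Al and 0.55758 O.
67.53 wt% SiO2 ÷ 60.083 g/mol = 1.12395 mol, giving 1.12395 Si and 2.24790 O.
Oxygen sums to 2.99128; scaling by 8/2.99128 = 2.67444 puts the formula on 8 O.
Na: 0.26332 × 2.67444 = 0.704 atoms per formula unit.

0.704 Na apfu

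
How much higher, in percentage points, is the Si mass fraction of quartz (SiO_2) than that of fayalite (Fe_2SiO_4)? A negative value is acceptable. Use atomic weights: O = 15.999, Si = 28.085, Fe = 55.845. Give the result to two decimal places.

32.96 percentage points

Si in SiO_2: molar mass 60.083 g/mol; 1×28.085 = 28.085 g → 46.74 wt%.
Si in Fe_2SiO_4: molar mass 203.771 g/mol; 1×28.085 = 28.085 g → 13.78 wt%.
Difference = 46.74 − 13.78 = 32.96 percentage points.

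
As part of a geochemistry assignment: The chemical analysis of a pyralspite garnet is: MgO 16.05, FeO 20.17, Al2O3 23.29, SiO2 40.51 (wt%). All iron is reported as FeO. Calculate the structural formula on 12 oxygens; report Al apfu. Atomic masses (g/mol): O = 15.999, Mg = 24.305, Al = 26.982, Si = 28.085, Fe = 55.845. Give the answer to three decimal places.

2.021 Al apfu

MgO (M=40.304): mol = 0.39822; Mg = 0.39822, O = 0.39822.
FeO (M=71.844): mol = 0.28075; Fe = 0.28075, O = 0.28075.
Al2O3 (M=101.961): mol = 0.22842; Al = 0.45684, O = 0.68526.
SiO2 (M=60.083): mol = 0.67423; Si = 0.67423, O = 1.34846.
ΣO = 2.71269; factor = 12/ΣO = 4.42365.
Al apfu = 0.45684 × 4.42365 = 2.021.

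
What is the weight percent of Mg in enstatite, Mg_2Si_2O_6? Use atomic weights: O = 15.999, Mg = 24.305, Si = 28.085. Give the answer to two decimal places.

M(Mg_2Si_2O_6) = 200.774 g/mol.
Mg contributes 2 × 24.305 = 48.610 g per mole.
48.610/200.774 = 0.2421 → 24.21%.

24.21 mass %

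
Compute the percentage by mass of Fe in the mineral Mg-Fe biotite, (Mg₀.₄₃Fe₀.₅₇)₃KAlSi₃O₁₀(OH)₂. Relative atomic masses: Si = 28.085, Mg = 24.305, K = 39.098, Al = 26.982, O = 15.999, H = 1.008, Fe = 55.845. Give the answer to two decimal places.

20.27 wt%

Molar mass of (Mg₀.₄₃Fe₀.₅₇)₃KAlSi₃O₁₀(OH)₂: 1.29×24.305 + 1.71×55.845 + 1×39.098 + 1×26.982 + 3×28.085 + 12×15.999 + 2×1.008 = 471.187 g/mol.
Mass of Fe per formula unit: 1.71 × 55.845 = 95.495 g.
Weight fraction Fe = 95.495 / 471.187 = 0.2027.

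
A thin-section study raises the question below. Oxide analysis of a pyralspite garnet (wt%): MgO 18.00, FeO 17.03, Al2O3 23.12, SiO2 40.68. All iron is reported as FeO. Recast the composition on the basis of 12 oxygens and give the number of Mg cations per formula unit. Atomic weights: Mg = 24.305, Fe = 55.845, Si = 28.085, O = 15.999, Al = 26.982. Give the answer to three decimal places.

MgO (M=40.304): mol = 0.44661; Mg = 0.44661, O = 0.44661.
FeO (M=71.844): mol = 0.23704; Fe = 0.23704, O = 0.23704.
Al2O3 (M=101.961): mol = 0.22675; Al = 0.45350, O = 0.68025.
SiO2 (M=60.083): mol = 0.67706; Si = 0.67706, O = 1.35412.
ΣO = 2.71802; factor = 12/ΣO = 4.41498.
Mg apfu = 0.44661 × 4.41498 = 1.972.

1.972 Mg apfu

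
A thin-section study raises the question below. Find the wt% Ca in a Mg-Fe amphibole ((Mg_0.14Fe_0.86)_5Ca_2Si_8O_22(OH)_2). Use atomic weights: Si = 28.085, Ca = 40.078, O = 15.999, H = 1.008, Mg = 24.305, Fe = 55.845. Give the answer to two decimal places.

Formula mass = 0.70*24.305 + 4.30*55.845 + 2*40.078 + 8*28.085 + 24*15.999 + 2*1.008 = 947.975 g/mol, of which 80.156 g is Ca.
So Ca makes up 80.156/947.975 = 0.0846 of the mass, i.e. 8.46%.

8.46 mass %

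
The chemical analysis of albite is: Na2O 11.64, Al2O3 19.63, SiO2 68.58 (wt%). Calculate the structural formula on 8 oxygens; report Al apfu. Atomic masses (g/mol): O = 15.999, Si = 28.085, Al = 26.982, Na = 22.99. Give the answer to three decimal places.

1.011 Al apfu

Na2O (M=61.979): mol = 0.18781; Na = 0.37562, O = 0.18781.
Al2O3 (M=101.961): mol = 0.19252; Al = 0.38504, O = 0.57756.
SiO2 (M=60.083): mol = 1.14142; Si = 1.14142, O = 2.28284.
ΣO = 3.04821; factor = 8/ΣO = 2.62449.
Al apfu = 0.38504 × 2.62449 = 1.011.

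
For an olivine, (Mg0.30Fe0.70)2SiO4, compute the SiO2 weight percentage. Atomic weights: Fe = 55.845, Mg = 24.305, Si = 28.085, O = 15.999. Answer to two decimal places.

M((Mg0.30Fe0.70)2SiO4) = 184.847 g/mol; M(SiO2) = 60.083 g/mol.
Moles SiO2 per formula unit = 1 Si ÷ 1 = 1.0000.
SiO2 fraction = (1.0000 × 60.083) / 184.847 = 60.083/184.847 = 0.3250.

32.50 wt%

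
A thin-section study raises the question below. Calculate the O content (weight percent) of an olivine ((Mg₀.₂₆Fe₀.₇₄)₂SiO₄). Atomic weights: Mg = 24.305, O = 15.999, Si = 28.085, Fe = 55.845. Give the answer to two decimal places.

34.15 weight percent

M((Mg₀.₂₆Fe₀.₇₄)₂SiO₄) = 187.370 g/mol.
O contributes 4 × 15.999 = 63.996 g per mole.
63.996/187.370 = 0.3415 → 34.15%.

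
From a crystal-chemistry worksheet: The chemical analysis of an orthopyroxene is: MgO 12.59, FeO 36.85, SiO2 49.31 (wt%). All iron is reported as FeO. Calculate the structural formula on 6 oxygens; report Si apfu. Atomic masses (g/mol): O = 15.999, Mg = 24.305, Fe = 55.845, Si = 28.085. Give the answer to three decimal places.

1.996 Si apfu

12.59 wt% MgO ÷ 40.304 g/mol = 0.31238 mol, giving 0.31238 Mg and 0.31238 O.
36.85 wt% FeO ÷ 71.844 g/mol = 0.51292 mol, giving 0.51292 Fe and 0.51292 O.
49.31 wt% SiO2 ÷ 60.083 g/mol = 0.82070 mol, giving 0.82070 Si and 1.64140 O.
Oxygen sums to 2.46670; scaling by 6/2.46670 = 2.43240 puts the formula on 6 O.
Si: 0.82070 × 2.43240 = 1.996 atoms per formula unit.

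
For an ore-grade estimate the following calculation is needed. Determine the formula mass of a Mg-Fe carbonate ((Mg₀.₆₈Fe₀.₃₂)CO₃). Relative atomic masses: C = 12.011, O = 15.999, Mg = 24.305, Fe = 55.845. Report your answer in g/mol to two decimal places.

94.41 g/mol

The formula mass is the sum 0.68×24.305 + 0.32×55.845 + 1×12.011 + 3×15.999.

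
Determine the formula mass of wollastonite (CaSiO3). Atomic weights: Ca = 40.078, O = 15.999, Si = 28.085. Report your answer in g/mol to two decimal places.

116.16 g/mol

Ca: 1 × 40.078 = 40.0780
Si: 1 × 28.085 = 28.0850
O: 3 × 15.999 = 47.9970
Summing the contributions gives the formula mass.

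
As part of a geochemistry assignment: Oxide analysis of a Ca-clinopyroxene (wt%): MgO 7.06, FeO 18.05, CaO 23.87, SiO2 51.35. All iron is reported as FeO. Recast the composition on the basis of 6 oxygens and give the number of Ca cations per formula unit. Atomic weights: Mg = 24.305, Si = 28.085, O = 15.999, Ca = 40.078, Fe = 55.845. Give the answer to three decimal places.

0.997 Ca apfu

MgO: 7.06/40.304 = 0.17517 mol → 0.17517 mol Mg, 0.17517 mol O.
FeO: 18.05/71.844 = 0.25124 mol → 0.25124 mol Fe, 0.25124 mol O.
CaO: 23.87/56.077 = 0.42566 mol → 0.42566 mol Ca, 0.42566 mol O.
SiO2: 51.35/60.083 = 0.85465 mol → 0.85465 mol Si, 1.70930 mol O.
Total oxygen = 2.56137 mol. Normalization factor = 6/2.56137 = 2.34250.
Ca per 6 O = 0.42566 × 2.34250 = 0.997.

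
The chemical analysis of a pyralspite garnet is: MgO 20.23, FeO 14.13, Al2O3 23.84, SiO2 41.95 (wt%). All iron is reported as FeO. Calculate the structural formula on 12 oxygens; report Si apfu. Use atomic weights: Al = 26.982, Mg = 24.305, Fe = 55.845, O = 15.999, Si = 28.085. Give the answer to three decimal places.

2.996 Si apfu

MgO: 20.23/40.304 = 0.50194 mol → 0.50194 mol Mg, 0.50194 mol O.
FeO: 14.13/71.844 = 0.19668 mol → 0.19668 mol Fe, 0.19668 mol O.
Al2O3: 23.84/101.961 = 0.23381 mol → 0.46762 mol Al, 0.70143 mol O.
SiO2: 41.95/60.083 = 0.69820 mol → 0.69820 mol Si, 1.39640 mol O.
Total oxygen = 2.79645 mol. Normalization factor = 12/2.79645 = 4.29115.
Si per 12 O = 0.69820 × 4.29115 = 2.996.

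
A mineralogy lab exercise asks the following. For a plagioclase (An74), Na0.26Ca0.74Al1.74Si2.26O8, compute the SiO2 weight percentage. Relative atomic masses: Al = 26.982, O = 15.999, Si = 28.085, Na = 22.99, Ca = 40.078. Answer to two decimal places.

Formula mass = 274.048 g/mol.
2.26 Si → 2.2600 mol SiO2 per formula unit; M(SiO2) = 60.083, so SiO2 mass = 135.788 g.
135.788/274.048 × 100 = 49.55 wt%.

49.55 wt%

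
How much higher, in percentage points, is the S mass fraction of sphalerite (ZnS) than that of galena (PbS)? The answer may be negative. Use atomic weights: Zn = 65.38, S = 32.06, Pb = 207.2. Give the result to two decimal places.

M(ZnS) = 97.440 g/mol, so wt% S = 32.060/97.440 × 100 = 32.90%.
M(PbS) = 239.260 g/mol, so wt% S = 32.060/239.260 × 100 = 13.40%.
32.90 − 13.40 = 19.50 pp.

19.50 percentage points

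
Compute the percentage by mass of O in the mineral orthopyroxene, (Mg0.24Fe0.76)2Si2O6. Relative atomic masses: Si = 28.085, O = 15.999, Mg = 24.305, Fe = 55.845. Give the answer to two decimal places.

Molar mass of (Mg0.24Fe0.76)2Si2O6: 0.48·24.305 + 1.52·55.845 + 2·28.085 + 6·15.999 = 248.715 g/mol.
Mass of O per formula unit: 6 × 15.999 = 95.994 g.
Weight fraction O = 95.994 / 248.715 = 0.3860.

38.60 mass %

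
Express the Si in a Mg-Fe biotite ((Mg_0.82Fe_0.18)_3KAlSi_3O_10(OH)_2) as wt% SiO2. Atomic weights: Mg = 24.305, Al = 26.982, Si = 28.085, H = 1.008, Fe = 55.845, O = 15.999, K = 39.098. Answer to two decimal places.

41.50 wt%

Formula mass = 434.286 g/mol.
3 Si → 3.0000 mol SiO2 per formula unit; M(SiO2) = 60.083, so SiO2 mass = 180.249 g.
180.249/434.286 × 100 = 41.50 wt%.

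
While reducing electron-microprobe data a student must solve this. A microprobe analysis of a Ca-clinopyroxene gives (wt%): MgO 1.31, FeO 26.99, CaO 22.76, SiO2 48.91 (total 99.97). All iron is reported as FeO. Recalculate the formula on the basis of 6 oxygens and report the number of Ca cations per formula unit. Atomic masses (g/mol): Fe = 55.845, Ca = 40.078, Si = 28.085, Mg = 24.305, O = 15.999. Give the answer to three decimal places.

0.997 Ca apfu

MgO (M=40.304): mol = 0.03250; Mg = 0.03250, O = 0.03250.
FeO (M=71.844): mol = 0.37568; Fe = 0.37568, O = 0.37568.
CaO (M=56.077): mol = 0.40587; Ca = 0.40587, O = 0.40587.
SiO2 (M=60.083): mol = 0.81404; Si = 0.81404, O = 1.62808.
ΣO = 2.44213; factor = 6/ΣO = 2.45687.
Ca apfu = 0.40587 × 2.45687 = 0.997.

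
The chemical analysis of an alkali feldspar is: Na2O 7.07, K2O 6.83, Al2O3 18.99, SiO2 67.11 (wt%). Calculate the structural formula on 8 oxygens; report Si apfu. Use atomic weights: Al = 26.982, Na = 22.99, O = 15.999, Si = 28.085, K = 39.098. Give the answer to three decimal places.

2.999 Si apfu

Na2O: 7.07/61.979 = 0.11407 mol → 0.22814 mol Na, 0.11407 mol O.
K2O: 6.83/94.195 = 0.07251 mol → 0.14502 mol K, 0.07251 mol O.
Al2O3: 18.99/101.961 = 0.18625 mol → 0.37250 mol Al, 0.55875 mol O.
SiO2: 67.11/60.083 = 1.11695 mol → 1.11695 mol Si, 2.23390 mol O.
Total oxygen = 2.97923 mol. Normalization factor = 8/2.97923 = 2.68526.
Si per 8 O = 1.11695 × 2.68526 = 2.999.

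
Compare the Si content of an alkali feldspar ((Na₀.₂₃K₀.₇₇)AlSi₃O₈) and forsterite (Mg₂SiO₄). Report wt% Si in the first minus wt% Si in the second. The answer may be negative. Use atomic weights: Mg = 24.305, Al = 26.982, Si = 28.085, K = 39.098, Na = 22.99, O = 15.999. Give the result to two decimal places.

10.72 percentage points

M((Na₀.₂₃K₀.₇₇)AlSi₃O₈) = 274.622 g/mol, so wt% Si = 84.255/274.622 × 100 = 30.68%.
M(Mg₂SiO₄) = 140.691 g/mol, so wt% Si = 28.085/140.691 × 100 = 19.96%.
30.68 − 19.96 = 10.72 pp.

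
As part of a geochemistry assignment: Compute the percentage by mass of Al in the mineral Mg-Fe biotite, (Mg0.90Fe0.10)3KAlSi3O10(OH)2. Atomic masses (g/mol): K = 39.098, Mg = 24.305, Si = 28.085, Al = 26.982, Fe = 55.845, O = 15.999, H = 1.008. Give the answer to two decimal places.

6.32 mass %

M((Mg0.90Fe0.10)3KAlSi3O10(OH)2) = 426.716 g/mol.
Al contributes 1 × 26.982 = 26.982 g per mole.
26.982/426.716 = 0.0632 → 6.32%.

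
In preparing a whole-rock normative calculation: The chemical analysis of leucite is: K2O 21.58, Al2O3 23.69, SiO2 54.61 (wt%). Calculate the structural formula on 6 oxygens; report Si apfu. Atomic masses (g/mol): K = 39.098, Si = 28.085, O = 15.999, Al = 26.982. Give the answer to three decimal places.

K2O: 21.58/94.195 = 0.22910 mol → 0.45820 mol K, 0.22910 mol O.
Al2O3: 23.69/101.961 = 0.23234 mol → 0.46468 mol Al, 0.69702 mol O.
SiO2: 54.61/60.083 = 0.90891 mol → 0.90891 mol Si, 1.81782 mol O.
Total oxygen = 2.74394 mol. Normalization factor = 6/2.74394 = 2.18664.
Si per 6 O = 0.90891 × 2.18664 = 1.987.

1.987 Si apfu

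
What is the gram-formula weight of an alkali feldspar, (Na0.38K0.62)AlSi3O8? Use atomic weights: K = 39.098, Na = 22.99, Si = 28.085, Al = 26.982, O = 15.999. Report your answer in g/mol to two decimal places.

272.21 g/mol

M = 0.38·22.99 + 0.62·39.098 + 1·26.982 + 3·28.085 + 8·15.999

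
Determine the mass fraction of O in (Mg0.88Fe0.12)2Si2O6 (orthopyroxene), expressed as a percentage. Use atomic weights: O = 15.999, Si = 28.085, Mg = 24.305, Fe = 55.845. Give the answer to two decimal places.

M((Mg0.88Fe0.12)2Si2O6) = 208.344 g/mol.
O contributes 6 × 15.999 = 95.994 g per mole.
95.994/208.344 = 0.4607 → 46.07%.

46.07 mass %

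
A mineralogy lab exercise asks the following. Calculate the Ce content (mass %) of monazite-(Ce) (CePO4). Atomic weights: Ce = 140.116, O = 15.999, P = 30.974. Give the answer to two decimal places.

Formula mass = 1*140.116 + 1*30.974 + 4*15.999 = 235.086 g/mol, of which 140.116 g is Ce.
So Ce makes up 140.116/235.086 = 0.5960 of the mass, i.e. 59.60%.

59.60 mass %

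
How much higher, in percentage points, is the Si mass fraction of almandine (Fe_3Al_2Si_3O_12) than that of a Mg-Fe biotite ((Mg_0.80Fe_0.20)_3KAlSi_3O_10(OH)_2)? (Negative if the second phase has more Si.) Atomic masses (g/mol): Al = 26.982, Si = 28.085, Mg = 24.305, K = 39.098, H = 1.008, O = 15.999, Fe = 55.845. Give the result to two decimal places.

-2.39 percentage points

Si in Fe_3Al_2Si_3O_12: molar mass 497.742 g/mol; 3×28.085 = 84.255 g → 16.93 wt%.
Si in (Mg_0.80Fe_0.20)_3KAlSi_3O_10(OH)_2: molar mass 436.178 g/mol; 3×28.085 = 84.255 g → 19.32 wt%.
Difference = 16.93 − 19.32 = -2.39 percentage points.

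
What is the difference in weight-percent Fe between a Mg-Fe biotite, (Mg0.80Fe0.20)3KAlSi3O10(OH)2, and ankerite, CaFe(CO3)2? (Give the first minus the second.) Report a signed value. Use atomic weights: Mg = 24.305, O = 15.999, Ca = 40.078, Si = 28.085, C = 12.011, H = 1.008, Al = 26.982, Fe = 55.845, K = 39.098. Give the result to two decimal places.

M((Mg0.80Fe0.20)3KAlSi3O10(OH)2) = 436.178 g/mol, so wt% Fe = 33.507/436.178 × 100 = 7.68%.
M(CaFe(CO3)2) = 215.939 g/mol, so wt% Fe = 55.845/215.939 × 100 = 25.86%.
7.68 − 25.86 = -18.18 pp.

-18.18 percentage points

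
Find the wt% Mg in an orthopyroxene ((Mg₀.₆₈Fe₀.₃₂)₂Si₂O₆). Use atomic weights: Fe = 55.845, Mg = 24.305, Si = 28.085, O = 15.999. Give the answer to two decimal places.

M((Mg₀.₆₈Fe₀.₃₂)₂Si₂O₆) = 220.960 g/mol.
Mg contributes 1.36 × 24.305 = 33.055 g per mole.
33.055/220.960 = 0.1496 → 14.96%.

14.96 wt%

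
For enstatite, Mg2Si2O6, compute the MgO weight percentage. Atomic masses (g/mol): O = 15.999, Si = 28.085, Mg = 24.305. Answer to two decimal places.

40.15 wt%

Molar mass of Mg2Si2O6 = 2·24.305 + 2·28.085 + 6·15.999 = 200.774 g/mol.
Each formula unit contains 2 Mg, equivalent to 2/1 = 2.0000 mol MgO.
M(MgO) = 1×24.305 + 1×15.999 = 40.304 g/mol.
Mass of MgO per formula unit = 2.0000 × 40.304 = 80.608 g.
MgO wt% = 80.608 / 200.774 × 100 = 40.15%.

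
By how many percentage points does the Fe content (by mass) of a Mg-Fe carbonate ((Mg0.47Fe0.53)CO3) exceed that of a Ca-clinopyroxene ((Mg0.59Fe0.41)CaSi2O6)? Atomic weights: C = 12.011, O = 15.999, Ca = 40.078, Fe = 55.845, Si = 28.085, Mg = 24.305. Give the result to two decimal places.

19.32 percentage points

M((Mg0.47Fe0.53)CO3) = 101.029 g/mol, so wt% Fe = 29.598/101.029 × 100 = 29.30%.
M((Mg0.59Fe0.41)CaSi2O6) = 229.478 g/mol, so wt% Fe = 22.896/229.478 × 100 = 9.98%.
29.30 − 9.98 = 19.32 pp.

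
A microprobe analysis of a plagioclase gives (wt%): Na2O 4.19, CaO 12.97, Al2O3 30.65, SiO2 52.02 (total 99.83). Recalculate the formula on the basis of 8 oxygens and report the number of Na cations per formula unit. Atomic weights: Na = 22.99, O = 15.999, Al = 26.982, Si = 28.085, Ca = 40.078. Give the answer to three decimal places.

4.19 wt% Na2O ÷ 61.979 g/mol = 0.06760 mol, giving 0.13520 Na and 0.06760 O.
12.97 wt% CaO ÷ 56.077 g/mol = 0.23129 mol, giving 0.23129 Ca and 0.23129 O.
30.65 wt% Al2O3 ÷ 101.961 g/mol = 0.30061 mol, giving 0.60122 Al and 0.90183 O.
52.02 wt% SiO2 ÷ 60.083 g/mol = 0.86580 mol, giving 0.86580 Si and 1.73160 O.
Oxygen sums to 2.93232; scaling by 8/2.93232 = 2.72822 puts the formula on 8 O.
Na: 0.13520 × 2.72822 = 0.369 atoms per formula unit.

0.369 Na apfu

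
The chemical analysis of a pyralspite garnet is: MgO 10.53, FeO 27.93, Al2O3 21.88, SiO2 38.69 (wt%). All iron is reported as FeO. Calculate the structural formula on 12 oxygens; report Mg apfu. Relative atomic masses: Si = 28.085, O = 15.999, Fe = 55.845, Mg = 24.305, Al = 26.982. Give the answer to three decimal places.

MgO (M=40.304): mol = 0.26126; Mg = 0.26126, O = 0.26126.
FeO (M=71.844): mol = 0.38876; Fe = 0.38876, O = 0.38876.
Al2O3 (M=101.961): mol = 0.21459; Al = 0.42918, O = 0.64377.
SiO2 (M=60.083): mol = 0.64394; Si = 0.64394, O = 1.28788.
ΣO = 2.58167; factor = 12/ΣO = 4.64815.
Mg apfu = 0.26126 × 4.64815 = 1.214.

1.214 Mg apfu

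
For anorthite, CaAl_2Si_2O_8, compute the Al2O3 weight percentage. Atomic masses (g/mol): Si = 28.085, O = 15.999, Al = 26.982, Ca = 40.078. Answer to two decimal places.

Molar mass of CaAl_2Si_2O_8 = 1·40.078 + 2·26.982 + 2·28.085 + 8·15.999 = 278.204 g/mol.
Each formula unit contains 2 Al, equivalent to 2/2 = 1.0000 mol Al2O3.
M(Al2O3) = 2×26.982 + 3×15.999 = 101.961 g/mol.
Mass of Al2O3 per formula unit = 1.0000 × 101.961 = 101.961 g.
Al2O3 wt% = 101.961 / 278.204 × 100 = 36.65%.

36.65 wt%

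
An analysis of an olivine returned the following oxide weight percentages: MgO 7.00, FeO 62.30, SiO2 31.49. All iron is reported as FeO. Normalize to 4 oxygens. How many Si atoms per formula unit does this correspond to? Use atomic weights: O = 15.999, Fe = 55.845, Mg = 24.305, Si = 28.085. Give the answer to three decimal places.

MgO (M=40.304): mol = 0.17368; Mg = 0.17368, O = 0.17368.
FeO (M=71.844): mol = 0.86716; Fe = 0.86716, O = 0.86716.
SiO2 (M=60.083): mol = 0.52411; Si = 0.52411, O = 1.04822.
ΣO = 2.08906; factor = 4/ΣO = 1.91474.
Si apfu = 0.52411 × 1.91474 = 1.004.

1.004 Si apfu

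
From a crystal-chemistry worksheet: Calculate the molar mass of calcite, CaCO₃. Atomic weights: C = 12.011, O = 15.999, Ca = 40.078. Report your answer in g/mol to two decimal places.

100.09 g/mol

Ca: 1 × 40.078 = 40.0780
C: 1 × 12.011 = 12.0110
O: 3 × 15.999 = 47.9970
Summing the contributions gives the formula mass.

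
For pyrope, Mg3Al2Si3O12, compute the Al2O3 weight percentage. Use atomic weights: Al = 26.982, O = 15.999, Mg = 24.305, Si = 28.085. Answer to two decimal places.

25.29 wt%

M(Mg3Al2Si3O12) = 403.122 g/mol; M(Al2O3) = 101.961 g/mol.
Moles Al2O3 per formula unit = 2 Al ÷ 2 = 1.0000.
Al2O3 fraction = (1.0000 × 101.961) / 403.122 = 101.961/403.122 = 0.2529.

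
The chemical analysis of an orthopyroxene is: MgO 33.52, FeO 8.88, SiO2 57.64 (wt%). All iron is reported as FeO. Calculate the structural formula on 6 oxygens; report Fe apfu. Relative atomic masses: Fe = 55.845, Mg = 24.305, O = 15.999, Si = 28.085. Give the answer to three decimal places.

MgO (M=40.304): mol = 0.83168; Mg = 0.83168, O = 0.83168.
FeO (M=71.844): mol = 0.12360; Fe = 0.12360, O = 0.12360.
SiO2 (M=60.083): mol = 0.95934; Si = 0.95934, O = 1.91868.
ΣO = 2.87396; factor = 6/ΣO = 2.08771.
Fe apfu = 0.12360 × 2.08771 = 0.258.

0.258 Fe apfu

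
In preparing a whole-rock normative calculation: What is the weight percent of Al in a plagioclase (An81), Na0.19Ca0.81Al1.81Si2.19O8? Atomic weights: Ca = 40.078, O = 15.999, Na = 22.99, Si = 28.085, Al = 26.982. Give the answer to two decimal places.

17.75 mass %

M(Na0.19Ca0.81Al1.81Si2.19O8) = 275.167 g/mol.
Al contributes 1.81 × 26.982 = 48.837 g per mole.
48.837/275.167 = 0.1775 → 17.75%.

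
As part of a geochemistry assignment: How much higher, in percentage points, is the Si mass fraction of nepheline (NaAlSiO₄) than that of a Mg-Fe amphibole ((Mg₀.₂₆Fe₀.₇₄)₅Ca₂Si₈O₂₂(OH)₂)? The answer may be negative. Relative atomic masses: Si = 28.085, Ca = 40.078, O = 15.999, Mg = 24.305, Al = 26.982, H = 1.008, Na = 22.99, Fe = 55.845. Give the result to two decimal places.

M(NaAlSiO₄) = 142.053 g/mol, so wt% Si = 28.085/142.053 × 100 = 19.77%.
M((Mg₀.₂₆Fe₀.₇₄)₅Ca₂Si₈O₂₂(OH)₂) = 929.051 g/mol, so wt% Si = 224.680/929.051 × 100 = 24.18%.
19.77 − 24.18 = -4.41 pp.

-4.41 percentage points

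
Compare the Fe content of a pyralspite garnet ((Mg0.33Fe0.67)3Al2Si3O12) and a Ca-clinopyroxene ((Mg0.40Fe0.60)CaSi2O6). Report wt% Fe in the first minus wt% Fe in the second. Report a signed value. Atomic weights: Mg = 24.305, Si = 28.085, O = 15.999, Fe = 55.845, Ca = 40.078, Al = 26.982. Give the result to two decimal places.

9.83 percentage points

Fe in (Mg0.33Fe0.67)3Al2Si3O12: molar mass 466.517 g/mol; 2.01×55.845 = 112.248 g → 24.06 wt%.
Fe in (Mg0.40Fe0.60)CaSi2O6: molar mass 235.471 g/mol; 0.60×55.845 = 33.507 g → 14.23 wt%.
Difference = 24.06 − 14.23 = 9.83 percentage points.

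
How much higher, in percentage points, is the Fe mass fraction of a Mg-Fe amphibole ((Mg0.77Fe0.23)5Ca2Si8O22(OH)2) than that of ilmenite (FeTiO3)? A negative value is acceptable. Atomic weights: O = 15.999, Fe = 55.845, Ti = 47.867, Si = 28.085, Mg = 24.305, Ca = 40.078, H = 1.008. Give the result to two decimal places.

Fe in (Mg0.77Fe0.23)5Ca2Si8O22(OH)2: molar mass 848.624 g/mol; 1.15×55.845 = 64.222 g → 7.57 wt%.
Fe in FeTiO3: molar mass 151.709 g/mol; 1×55.845 = 55.845 g → 36.81 wt%.
Difference = 7.57 − 36.81 = -29.24 percentage points.

-29.24 percentage points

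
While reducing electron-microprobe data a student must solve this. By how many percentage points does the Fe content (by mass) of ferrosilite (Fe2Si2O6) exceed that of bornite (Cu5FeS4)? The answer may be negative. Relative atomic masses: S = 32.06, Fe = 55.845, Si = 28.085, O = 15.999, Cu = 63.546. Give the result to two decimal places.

31.20 percentage points

Fe in Fe2Si2O6: molar mass 263.854 g/mol; 2×55.845 = 111.690 g → 42.33 wt%.
Fe in Cu5FeS4: molar mass 501.815 g/mol; 1×55.845 = 55.845 g → 11.13 wt%.
Difference = 42.33 − 11.13 = 31.20 percentage points.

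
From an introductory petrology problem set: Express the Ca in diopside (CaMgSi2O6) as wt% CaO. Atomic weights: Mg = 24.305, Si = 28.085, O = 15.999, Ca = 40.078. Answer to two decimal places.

25.90 wt%

Molar mass of CaMgSi2O6 = 1·40.078 + 1·24.305 + 2·28.085 + 6·15.999 = 216.547 g/mol.
Each formula unit contains 1 Ca, equivalent to 1/1 = 1.0000 mol CaO.
M(CaO) = 1×40.078 + 1×15.999 = 56.077 g/mol.
Mass of CaO per formula unit = 1.0000 × 56.077 = 56.077 g.
CaO wt% = 56.077 / 216.547 × 100 = 25.90%.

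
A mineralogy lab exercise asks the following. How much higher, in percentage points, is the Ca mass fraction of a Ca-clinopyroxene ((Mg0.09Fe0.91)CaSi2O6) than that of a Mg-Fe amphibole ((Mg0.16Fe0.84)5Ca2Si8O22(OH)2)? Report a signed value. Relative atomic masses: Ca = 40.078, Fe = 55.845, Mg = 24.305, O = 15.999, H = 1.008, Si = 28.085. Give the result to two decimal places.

7.86 percentage points

Ca in (Mg0.09Fe0.91)CaSi2O6: molar mass 245.248 g/mol; 1×40.078 = 40.078 g → 16.34 wt%.
Ca in (Mg0.16Fe0.84)5Ca2Si8O22(OH)2: molar mass 944.821 g/mol; 2×40.078 = 80.156 g → 8.48 wt%.
Difference = 16.34 − 8.48 = 7.86 percentage points.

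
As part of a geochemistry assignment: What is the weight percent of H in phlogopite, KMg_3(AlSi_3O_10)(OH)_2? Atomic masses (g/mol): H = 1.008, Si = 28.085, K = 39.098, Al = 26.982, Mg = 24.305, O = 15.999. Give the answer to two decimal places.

0.48 wt%

Molar mass of KMg_3(AlSi_3O_10)(OH)_2: 1×39.098 + 3×24.305 + 1×26.982 + 3×28.085 + 12×15.999 + 2×1.008 = 417.254 g/mol.
Mass of H per formula unit: 2 × 1.008 = 2.016 g.
Weight fraction H = 2.016 / 417.254 = 0.0048.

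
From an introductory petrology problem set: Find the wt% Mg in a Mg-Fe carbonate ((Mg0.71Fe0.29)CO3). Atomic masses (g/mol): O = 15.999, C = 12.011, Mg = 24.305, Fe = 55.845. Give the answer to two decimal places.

Formula mass = 0.71*24.305 + 0.29*55.845 + 1*12.011 + 3*15.999 = 93.460 g/mol, of which 17.257 g is Mg.
So Mg makes up 17.257/93.460 = 0.1846 of the mass, i.e. 18.46%.

18.46 mass %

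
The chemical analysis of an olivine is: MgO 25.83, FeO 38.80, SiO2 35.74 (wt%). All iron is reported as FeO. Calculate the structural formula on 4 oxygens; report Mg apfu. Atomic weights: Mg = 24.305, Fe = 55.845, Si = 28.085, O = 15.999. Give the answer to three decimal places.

1.081 Mg apfu

25.83 wt% MgO ÷ 40.304 g/mol = 0.64088 mol, giving 0.64088 Mg and 0.64088 O.
38.80 wt% FeO ÷ 71.844 g/mol = 0.54006 mol, giving 0.54006 Fe and 0.54006 O.
35.74 wt% SiO2 ÷ 60.083 g/mol = 0.59484 mol, giving 0.59484 Si and 1.18968 O.
Oxygen sums to 2.37062; scaling by 4/2.37062 = 1.68732 puts the formula on 4 O.
Mg: 0.64088 × 1.68732 = 1.081 atoms per formula unit.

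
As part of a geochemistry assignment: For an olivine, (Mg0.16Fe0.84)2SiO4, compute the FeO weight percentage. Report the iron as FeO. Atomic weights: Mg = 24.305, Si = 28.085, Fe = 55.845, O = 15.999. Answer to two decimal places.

M((Mg0.16Fe0.84)2SiO4) = 193.678 g/mol; M(FeO) = 71.844 g/mol.
Moles FeO per formula unit = 1.68 Fe ÷ 1 = 1.6800.
FeO fraction = (1.6800 × 71.844) / 193.678 = 120.698/193.678 = 0.6232.

62.32 wt%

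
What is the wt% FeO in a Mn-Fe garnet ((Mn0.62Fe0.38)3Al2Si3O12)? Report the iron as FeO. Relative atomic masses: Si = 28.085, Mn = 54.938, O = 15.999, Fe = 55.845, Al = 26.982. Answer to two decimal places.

16.51 wt%

M((Mn0.62Fe0.38)3Al2Si3O12) = 496.055 g/mol; M(FeO) = 71.844 g/mol.
Moles FeO per formula unit = 1.14 Fe ÷ 1 = 1.1400.
FeO fraction = (1.1400 × 71.844) / 496.055 = 81.902/496.055 = 0.1651.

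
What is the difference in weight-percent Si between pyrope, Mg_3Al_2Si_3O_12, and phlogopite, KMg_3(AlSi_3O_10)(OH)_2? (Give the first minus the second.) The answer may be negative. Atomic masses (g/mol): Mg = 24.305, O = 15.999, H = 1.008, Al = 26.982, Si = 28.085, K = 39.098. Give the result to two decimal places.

First mineral: 84.255 g Si in 403.122 g formula = 20.90 wt% Si.
Second mineral: 84.255 g Si in 417.254 g formula = 20.19 wt% Si.
20.90% − 20.19% gives a difference of 0.71 percentage points.

0.71 percentage points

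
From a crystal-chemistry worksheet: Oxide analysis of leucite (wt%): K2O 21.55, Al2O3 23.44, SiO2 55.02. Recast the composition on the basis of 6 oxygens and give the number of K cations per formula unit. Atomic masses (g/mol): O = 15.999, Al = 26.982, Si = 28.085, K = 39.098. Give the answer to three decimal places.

0.998 K apfu

K2O: 21.55/94.195 = 0.22878 mol → 0.45756 mol K, 0.22878 mol O.
Al2O3: 23.44/101.961 = 0.22989 mol → 0.45978 mol Al, 0.68967 mol O.
SiO2: 55.02/60.083 = 0.91573 mol → 0.91573 mol Si, 1.83146 mol O.
Total oxygen = 2.74991 mol. Normalization factor = 6/2.74991 = 2.18189.
K per 6 O = 0.45756 × 2.18189 = 0.998.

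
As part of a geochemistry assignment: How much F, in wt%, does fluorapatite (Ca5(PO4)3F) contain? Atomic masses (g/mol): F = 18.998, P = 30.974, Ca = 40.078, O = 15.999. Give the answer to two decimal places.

M(Ca5(PO4)3F) = 504.298 g/mol.
F contributes 1 × 18.998 = 18.998 g per mole.
18.998/504.298 = 0.0377 → 3.77%.

3.77 wt%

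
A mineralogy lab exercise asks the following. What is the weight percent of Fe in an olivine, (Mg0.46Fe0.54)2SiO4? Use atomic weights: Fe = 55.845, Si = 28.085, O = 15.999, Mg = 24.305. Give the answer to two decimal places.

34.51 weight percent

Formula mass = 0.92·24.305 + 1.08·55.845 + 1·28.085 + 4·15.999 = 174.754 g/mol, of which 60.313 g is Fe.
So Fe makes up 60.313/174.754 = 0.3451 of the mass, i.e. 34.51%.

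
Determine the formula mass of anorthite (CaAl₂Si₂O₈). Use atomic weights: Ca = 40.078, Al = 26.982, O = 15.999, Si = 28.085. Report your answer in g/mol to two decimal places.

The formula mass is the sum 1·40.078 + 2·26.982 + 2·28.085 + 8·15.999.

278.20 g/mol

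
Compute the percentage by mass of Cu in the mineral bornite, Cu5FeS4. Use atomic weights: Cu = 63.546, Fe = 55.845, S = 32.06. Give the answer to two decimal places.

M(Cu5FeS4) = 501.815 g/mol.
Cu contributes 5 × 63.546 = 317.730 g per mole.
317.730/501.815 = 0.6332 → 63.32%.

63.32 wt%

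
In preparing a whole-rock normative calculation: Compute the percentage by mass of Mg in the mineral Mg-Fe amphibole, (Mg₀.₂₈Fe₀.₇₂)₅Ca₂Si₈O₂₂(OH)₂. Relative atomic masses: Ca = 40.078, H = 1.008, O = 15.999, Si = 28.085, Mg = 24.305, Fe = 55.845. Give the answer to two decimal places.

3.68 weight percent

M((Mg₀.₂₈Fe₀.₇₂)₅Ca₂Si₈O₂₂(OH)₂) = 925.897 g/mol.
Mg contributes 1.40 × 24.305 = 34.027 g per mole.
34.027/925.897 = 0.0368 → 3.68%.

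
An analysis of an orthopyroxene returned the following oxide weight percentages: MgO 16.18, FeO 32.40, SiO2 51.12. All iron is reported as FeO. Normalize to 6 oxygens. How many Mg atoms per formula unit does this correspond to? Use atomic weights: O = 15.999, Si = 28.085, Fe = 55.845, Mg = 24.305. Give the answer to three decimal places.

MgO (M=40.304): mol = 0.40145; Mg = 0.40145, O = 0.40145.
FeO (M=71.844): mol = 0.45098; Fe = 0.45098, O = 0.45098.
SiO2 (M=60.083): mol = 0.85082; Si = 0.85082, O = 1.70164.
ΣO = 2.55407; factor = 6/ΣO = 2.34919.
Mg apfu = 0.40145 × 2.34919 = 0.943.

0.943 Mg apfu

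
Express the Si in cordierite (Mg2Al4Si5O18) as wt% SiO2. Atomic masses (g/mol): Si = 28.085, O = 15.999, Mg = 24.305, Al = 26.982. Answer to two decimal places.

Molar mass of Mg2Al4Si5O18 = 2*24.305 + 4*26.982 + 5*28.085 + 18*15.999 = 584.945 g/mol.
Each formula unit contains 5 Si, equivalent to 5/1 = 5.0000 mol SiO2.
M(SiO2) = 1×28.085 + 2×15.999 = 60.083 g/mol.
Mass of SiO2 per formula unit = 5.0000 × 60.083 = 300.415 g.
SiO2 wt% = 300.415 / 584.945 × 100 = 51.36%.

51.36 wt%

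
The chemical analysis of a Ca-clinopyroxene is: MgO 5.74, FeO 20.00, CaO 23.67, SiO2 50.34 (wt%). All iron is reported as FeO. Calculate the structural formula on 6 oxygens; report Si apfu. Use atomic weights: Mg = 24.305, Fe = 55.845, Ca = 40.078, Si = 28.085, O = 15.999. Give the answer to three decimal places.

1.996 Si apfu

MgO (M=40.304): mol = 0.14242; Mg = 0.14242, O = 0.14242.
FeO (M=71.844): mol = 0.27838; Fe = 0.27838, O = 0.27838.
CaO (M=56.077): mol = 0.42210; Ca = 0.42210, O = 0.42210.
SiO2 (M=60.083): mol = 0.83784; Si = 0.83784, O = 1.67568.
ΣO = 2.51858; factor = 6/ΣO = 2.38229.
Si apfu = 0.83784 × 2.38229 = 1.996.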